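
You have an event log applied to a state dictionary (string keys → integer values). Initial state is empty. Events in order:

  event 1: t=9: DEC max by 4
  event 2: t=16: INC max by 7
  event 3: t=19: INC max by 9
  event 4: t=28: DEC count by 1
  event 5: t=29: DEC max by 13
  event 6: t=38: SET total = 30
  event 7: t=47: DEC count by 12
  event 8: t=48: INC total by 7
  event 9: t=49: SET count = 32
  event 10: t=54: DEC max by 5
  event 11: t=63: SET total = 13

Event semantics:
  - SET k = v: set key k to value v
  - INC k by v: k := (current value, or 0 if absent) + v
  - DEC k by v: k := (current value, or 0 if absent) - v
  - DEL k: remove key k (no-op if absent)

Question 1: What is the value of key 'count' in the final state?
Answer: 32

Derivation:
Track key 'count' through all 11 events:
  event 1 (t=9: DEC max by 4): count unchanged
  event 2 (t=16: INC max by 7): count unchanged
  event 3 (t=19: INC max by 9): count unchanged
  event 4 (t=28: DEC count by 1): count (absent) -> -1
  event 5 (t=29: DEC max by 13): count unchanged
  event 6 (t=38: SET total = 30): count unchanged
  event 7 (t=47: DEC count by 12): count -1 -> -13
  event 8 (t=48: INC total by 7): count unchanged
  event 9 (t=49: SET count = 32): count -13 -> 32
  event 10 (t=54: DEC max by 5): count unchanged
  event 11 (t=63: SET total = 13): count unchanged
Final: count = 32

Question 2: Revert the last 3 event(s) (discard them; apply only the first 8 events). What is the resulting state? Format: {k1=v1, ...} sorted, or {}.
Answer: {count=-13, max=-1, total=37}

Derivation:
Keep first 8 events (discard last 3):
  after event 1 (t=9: DEC max by 4): {max=-4}
  after event 2 (t=16: INC max by 7): {max=3}
  after event 3 (t=19: INC max by 9): {max=12}
  after event 4 (t=28: DEC count by 1): {count=-1, max=12}
  after event 5 (t=29: DEC max by 13): {count=-1, max=-1}
  after event 6 (t=38: SET total = 30): {count=-1, max=-1, total=30}
  after event 7 (t=47: DEC count by 12): {count=-13, max=-1, total=30}
  after event 8 (t=48: INC total by 7): {count=-13, max=-1, total=37}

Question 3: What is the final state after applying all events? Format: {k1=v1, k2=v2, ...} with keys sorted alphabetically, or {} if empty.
  after event 1 (t=9: DEC max by 4): {max=-4}
  after event 2 (t=16: INC max by 7): {max=3}
  after event 3 (t=19: INC max by 9): {max=12}
  after event 4 (t=28: DEC count by 1): {count=-1, max=12}
  after event 5 (t=29: DEC max by 13): {count=-1, max=-1}
  after event 6 (t=38: SET total = 30): {count=-1, max=-1, total=30}
  after event 7 (t=47: DEC count by 12): {count=-13, max=-1, total=30}
  after event 8 (t=48: INC total by 7): {count=-13, max=-1, total=37}
  after event 9 (t=49: SET count = 32): {count=32, max=-1, total=37}
  after event 10 (t=54: DEC max by 5): {count=32, max=-6, total=37}
  after event 11 (t=63: SET total = 13): {count=32, max=-6, total=13}

Answer: {count=32, max=-6, total=13}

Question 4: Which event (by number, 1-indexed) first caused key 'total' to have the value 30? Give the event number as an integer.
Looking for first event where total becomes 30:
  event 6: total (absent) -> 30  <-- first match

Answer: 6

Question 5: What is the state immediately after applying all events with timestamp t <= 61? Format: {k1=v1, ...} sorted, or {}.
Answer: {count=32, max=-6, total=37}

Derivation:
Apply events with t <= 61 (10 events):
  after event 1 (t=9: DEC max by 4): {max=-4}
  after event 2 (t=16: INC max by 7): {max=3}
  after event 3 (t=19: INC max by 9): {max=12}
  after event 4 (t=28: DEC count by 1): {count=-1, max=12}
  after event 5 (t=29: DEC max by 13): {count=-1, max=-1}
  after event 6 (t=38: SET total = 30): {count=-1, max=-1, total=30}
  after event 7 (t=47: DEC count by 12): {count=-13, max=-1, total=30}
  after event 8 (t=48: INC total by 7): {count=-13, max=-1, total=37}
  after event 9 (t=49: SET count = 32): {count=32, max=-1, total=37}
  after event 10 (t=54: DEC max by 5): {count=32, max=-6, total=37}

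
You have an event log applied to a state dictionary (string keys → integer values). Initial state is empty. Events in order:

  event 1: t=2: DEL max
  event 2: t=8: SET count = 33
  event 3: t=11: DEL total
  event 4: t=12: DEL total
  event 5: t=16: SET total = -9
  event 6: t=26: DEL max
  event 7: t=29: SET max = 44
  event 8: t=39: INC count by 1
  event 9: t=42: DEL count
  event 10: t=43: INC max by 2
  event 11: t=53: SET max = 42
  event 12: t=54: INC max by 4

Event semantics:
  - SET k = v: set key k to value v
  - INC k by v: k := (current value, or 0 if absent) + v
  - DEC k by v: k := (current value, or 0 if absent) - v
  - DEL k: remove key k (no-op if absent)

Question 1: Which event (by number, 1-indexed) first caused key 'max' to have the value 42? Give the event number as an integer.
Answer: 11

Derivation:
Looking for first event where max becomes 42:
  event 7: max = 44
  event 8: max = 44
  event 9: max = 44
  event 10: max = 46
  event 11: max 46 -> 42  <-- first match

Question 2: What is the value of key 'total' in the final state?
Answer: -9

Derivation:
Track key 'total' through all 12 events:
  event 1 (t=2: DEL max): total unchanged
  event 2 (t=8: SET count = 33): total unchanged
  event 3 (t=11: DEL total): total (absent) -> (absent)
  event 4 (t=12: DEL total): total (absent) -> (absent)
  event 5 (t=16: SET total = -9): total (absent) -> -9
  event 6 (t=26: DEL max): total unchanged
  event 7 (t=29: SET max = 44): total unchanged
  event 8 (t=39: INC count by 1): total unchanged
  event 9 (t=42: DEL count): total unchanged
  event 10 (t=43: INC max by 2): total unchanged
  event 11 (t=53: SET max = 42): total unchanged
  event 12 (t=54: INC max by 4): total unchanged
Final: total = -9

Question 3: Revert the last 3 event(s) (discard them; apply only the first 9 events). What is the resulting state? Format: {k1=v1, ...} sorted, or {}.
Answer: {max=44, total=-9}

Derivation:
Keep first 9 events (discard last 3):
  after event 1 (t=2: DEL max): {}
  after event 2 (t=8: SET count = 33): {count=33}
  after event 3 (t=11: DEL total): {count=33}
  after event 4 (t=12: DEL total): {count=33}
  after event 5 (t=16: SET total = -9): {count=33, total=-9}
  after event 6 (t=26: DEL max): {count=33, total=-9}
  after event 7 (t=29: SET max = 44): {count=33, max=44, total=-9}
  after event 8 (t=39: INC count by 1): {count=34, max=44, total=-9}
  after event 9 (t=42: DEL count): {max=44, total=-9}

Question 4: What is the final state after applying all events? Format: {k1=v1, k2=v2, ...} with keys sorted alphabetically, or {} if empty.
Answer: {max=46, total=-9}

Derivation:
  after event 1 (t=2: DEL max): {}
  after event 2 (t=8: SET count = 33): {count=33}
  after event 3 (t=11: DEL total): {count=33}
  after event 4 (t=12: DEL total): {count=33}
  after event 5 (t=16: SET total = -9): {count=33, total=-9}
  after event 6 (t=26: DEL max): {count=33, total=-9}
  after event 7 (t=29: SET max = 44): {count=33, max=44, total=-9}
  after event 8 (t=39: INC count by 1): {count=34, max=44, total=-9}
  after event 9 (t=42: DEL count): {max=44, total=-9}
  after event 10 (t=43: INC max by 2): {max=46, total=-9}
  after event 11 (t=53: SET max = 42): {max=42, total=-9}
  after event 12 (t=54: INC max by 4): {max=46, total=-9}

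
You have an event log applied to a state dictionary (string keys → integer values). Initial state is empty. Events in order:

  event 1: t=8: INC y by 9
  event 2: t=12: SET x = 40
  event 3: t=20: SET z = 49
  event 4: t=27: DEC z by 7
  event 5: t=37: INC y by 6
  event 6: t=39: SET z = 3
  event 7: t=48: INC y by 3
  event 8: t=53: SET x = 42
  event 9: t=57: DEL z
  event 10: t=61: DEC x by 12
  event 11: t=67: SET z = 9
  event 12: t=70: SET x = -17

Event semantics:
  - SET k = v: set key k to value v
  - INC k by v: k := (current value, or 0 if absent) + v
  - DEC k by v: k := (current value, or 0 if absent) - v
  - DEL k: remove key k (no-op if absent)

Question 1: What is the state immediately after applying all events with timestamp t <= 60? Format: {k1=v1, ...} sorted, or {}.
Answer: {x=42, y=18}

Derivation:
Apply events with t <= 60 (9 events):
  after event 1 (t=8: INC y by 9): {y=9}
  after event 2 (t=12: SET x = 40): {x=40, y=9}
  after event 3 (t=20: SET z = 49): {x=40, y=9, z=49}
  after event 4 (t=27: DEC z by 7): {x=40, y=9, z=42}
  after event 5 (t=37: INC y by 6): {x=40, y=15, z=42}
  after event 6 (t=39: SET z = 3): {x=40, y=15, z=3}
  after event 7 (t=48: INC y by 3): {x=40, y=18, z=3}
  after event 8 (t=53: SET x = 42): {x=42, y=18, z=3}
  after event 9 (t=57: DEL z): {x=42, y=18}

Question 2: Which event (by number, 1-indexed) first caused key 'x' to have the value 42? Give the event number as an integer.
Answer: 8

Derivation:
Looking for first event where x becomes 42:
  event 2: x = 40
  event 3: x = 40
  event 4: x = 40
  event 5: x = 40
  event 6: x = 40
  event 7: x = 40
  event 8: x 40 -> 42  <-- first match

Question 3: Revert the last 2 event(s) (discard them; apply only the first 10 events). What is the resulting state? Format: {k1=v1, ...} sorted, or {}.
Answer: {x=30, y=18}

Derivation:
Keep first 10 events (discard last 2):
  after event 1 (t=8: INC y by 9): {y=9}
  after event 2 (t=12: SET x = 40): {x=40, y=9}
  after event 3 (t=20: SET z = 49): {x=40, y=9, z=49}
  after event 4 (t=27: DEC z by 7): {x=40, y=9, z=42}
  after event 5 (t=37: INC y by 6): {x=40, y=15, z=42}
  after event 6 (t=39: SET z = 3): {x=40, y=15, z=3}
  after event 7 (t=48: INC y by 3): {x=40, y=18, z=3}
  after event 8 (t=53: SET x = 42): {x=42, y=18, z=3}
  after event 9 (t=57: DEL z): {x=42, y=18}
  after event 10 (t=61: DEC x by 12): {x=30, y=18}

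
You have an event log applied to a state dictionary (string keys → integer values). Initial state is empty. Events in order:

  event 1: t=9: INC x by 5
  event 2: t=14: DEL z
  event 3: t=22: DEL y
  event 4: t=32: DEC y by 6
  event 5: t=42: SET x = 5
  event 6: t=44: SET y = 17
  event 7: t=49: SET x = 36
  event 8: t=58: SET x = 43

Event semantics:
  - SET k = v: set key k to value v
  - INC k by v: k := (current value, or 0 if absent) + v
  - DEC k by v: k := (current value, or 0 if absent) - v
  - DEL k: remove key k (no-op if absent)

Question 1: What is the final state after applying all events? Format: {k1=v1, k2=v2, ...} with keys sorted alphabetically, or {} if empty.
  after event 1 (t=9: INC x by 5): {x=5}
  after event 2 (t=14: DEL z): {x=5}
  after event 3 (t=22: DEL y): {x=5}
  after event 4 (t=32: DEC y by 6): {x=5, y=-6}
  after event 5 (t=42: SET x = 5): {x=5, y=-6}
  after event 6 (t=44: SET y = 17): {x=5, y=17}
  after event 7 (t=49: SET x = 36): {x=36, y=17}
  after event 8 (t=58: SET x = 43): {x=43, y=17}

Answer: {x=43, y=17}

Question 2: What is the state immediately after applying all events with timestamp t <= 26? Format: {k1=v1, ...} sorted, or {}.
Answer: {x=5}

Derivation:
Apply events with t <= 26 (3 events):
  after event 1 (t=9: INC x by 5): {x=5}
  after event 2 (t=14: DEL z): {x=5}
  after event 3 (t=22: DEL y): {x=5}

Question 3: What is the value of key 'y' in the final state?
Track key 'y' through all 8 events:
  event 1 (t=9: INC x by 5): y unchanged
  event 2 (t=14: DEL z): y unchanged
  event 3 (t=22: DEL y): y (absent) -> (absent)
  event 4 (t=32: DEC y by 6): y (absent) -> -6
  event 5 (t=42: SET x = 5): y unchanged
  event 6 (t=44: SET y = 17): y -6 -> 17
  event 7 (t=49: SET x = 36): y unchanged
  event 8 (t=58: SET x = 43): y unchanged
Final: y = 17

Answer: 17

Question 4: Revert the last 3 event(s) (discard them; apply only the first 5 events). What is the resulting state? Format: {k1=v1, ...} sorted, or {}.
Answer: {x=5, y=-6}

Derivation:
Keep first 5 events (discard last 3):
  after event 1 (t=9: INC x by 5): {x=5}
  after event 2 (t=14: DEL z): {x=5}
  after event 3 (t=22: DEL y): {x=5}
  after event 4 (t=32: DEC y by 6): {x=5, y=-6}
  after event 5 (t=42: SET x = 5): {x=5, y=-6}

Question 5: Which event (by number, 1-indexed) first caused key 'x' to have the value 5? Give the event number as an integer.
Looking for first event where x becomes 5:
  event 1: x (absent) -> 5  <-- first match

Answer: 1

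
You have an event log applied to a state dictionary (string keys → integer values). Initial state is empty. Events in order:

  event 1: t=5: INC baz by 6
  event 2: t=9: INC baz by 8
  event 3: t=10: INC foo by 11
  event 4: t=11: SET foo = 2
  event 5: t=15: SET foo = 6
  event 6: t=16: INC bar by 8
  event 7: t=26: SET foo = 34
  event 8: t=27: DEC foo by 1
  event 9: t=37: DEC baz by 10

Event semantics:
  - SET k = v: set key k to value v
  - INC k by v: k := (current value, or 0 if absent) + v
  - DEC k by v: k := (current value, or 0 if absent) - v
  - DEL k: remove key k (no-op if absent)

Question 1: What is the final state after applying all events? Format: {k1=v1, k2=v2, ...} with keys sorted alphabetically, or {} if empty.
Answer: {bar=8, baz=4, foo=33}

Derivation:
  after event 1 (t=5: INC baz by 6): {baz=6}
  after event 2 (t=9: INC baz by 8): {baz=14}
  after event 3 (t=10: INC foo by 11): {baz=14, foo=11}
  after event 4 (t=11: SET foo = 2): {baz=14, foo=2}
  after event 5 (t=15: SET foo = 6): {baz=14, foo=6}
  after event 6 (t=16: INC bar by 8): {bar=8, baz=14, foo=6}
  after event 7 (t=26: SET foo = 34): {bar=8, baz=14, foo=34}
  after event 8 (t=27: DEC foo by 1): {bar=8, baz=14, foo=33}
  after event 9 (t=37: DEC baz by 10): {bar=8, baz=4, foo=33}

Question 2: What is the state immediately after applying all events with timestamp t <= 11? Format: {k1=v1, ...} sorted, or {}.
Answer: {baz=14, foo=2}

Derivation:
Apply events with t <= 11 (4 events):
  after event 1 (t=5: INC baz by 6): {baz=6}
  after event 2 (t=9: INC baz by 8): {baz=14}
  after event 3 (t=10: INC foo by 11): {baz=14, foo=11}
  after event 4 (t=11: SET foo = 2): {baz=14, foo=2}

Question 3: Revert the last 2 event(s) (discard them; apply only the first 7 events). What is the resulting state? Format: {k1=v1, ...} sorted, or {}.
Keep first 7 events (discard last 2):
  after event 1 (t=5: INC baz by 6): {baz=6}
  after event 2 (t=9: INC baz by 8): {baz=14}
  after event 3 (t=10: INC foo by 11): {baz=14, foo=11}
  after event 4 (t=11: SET foo = 2): {baz=14, foo=2}
  after event 5 (t=15: SET foo = 6): {baz=14, foo=6}
  after event 6 (t=16: INC bar by 8): {bar=8, baz=14, foo=6}
  after event 7 (t=26: SET foo = 34): {bar=8, baz=14, foo=34}

Answer: {bar=8, baz=14, foo=34}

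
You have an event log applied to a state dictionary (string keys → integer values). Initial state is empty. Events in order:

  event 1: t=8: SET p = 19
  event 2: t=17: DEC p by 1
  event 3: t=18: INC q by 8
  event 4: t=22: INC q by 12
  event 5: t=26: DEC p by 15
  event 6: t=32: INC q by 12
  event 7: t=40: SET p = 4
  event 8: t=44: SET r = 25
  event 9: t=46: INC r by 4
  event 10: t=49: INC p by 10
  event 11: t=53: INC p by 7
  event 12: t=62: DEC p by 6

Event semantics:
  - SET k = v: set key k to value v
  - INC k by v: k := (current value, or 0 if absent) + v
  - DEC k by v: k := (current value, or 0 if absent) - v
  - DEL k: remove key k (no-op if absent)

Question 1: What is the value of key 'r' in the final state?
Answer: 29

Derivation:
Track key 'r' through all 12 events:
  event 1 (t=8: SET p = 19): r unchanged
  event 2 (t=17: DEC p by 1): r unchanged
  event 3 (t=18: INC q by 8): r unchanged
  event 4 (t=22: INC q by 12): r unchanged
  event 5 (t=26: DEC p by 15): r unchanged
  event 6 (t=32: INC q by 12): r unchanged
  event 7 (t=40: SET p = 4): r unchanged
  event 8 (t=44: SET r = 25): r (absent) -> 25
  event 9 (t=46: INC r by 4): r 25 -> 29
  event 10 (t=49: INC p by 10): r unchanged
  event 11 (t=53: INC p by 7): r unchanged
  event 12 (t=62: DEC p by 6): r unchanged
Final: r = 29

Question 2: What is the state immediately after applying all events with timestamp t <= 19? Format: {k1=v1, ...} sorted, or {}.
Answer: {p=18, q=8}

Derivation:
Apply events with t <= 19 (3 events):
  after event 1 (t=8: SET p = 19): {p=19}
  after event 2 (t=17: DEC p by 1): {p=18}
  after event 3 (t=18: INC q by 8): {p=18, q=8}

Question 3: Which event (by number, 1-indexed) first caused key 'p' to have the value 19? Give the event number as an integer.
Answer: 1

Derivation:
Looking for first event where p becomes 19:
  event 1: p (absent) -> 19  <-- first match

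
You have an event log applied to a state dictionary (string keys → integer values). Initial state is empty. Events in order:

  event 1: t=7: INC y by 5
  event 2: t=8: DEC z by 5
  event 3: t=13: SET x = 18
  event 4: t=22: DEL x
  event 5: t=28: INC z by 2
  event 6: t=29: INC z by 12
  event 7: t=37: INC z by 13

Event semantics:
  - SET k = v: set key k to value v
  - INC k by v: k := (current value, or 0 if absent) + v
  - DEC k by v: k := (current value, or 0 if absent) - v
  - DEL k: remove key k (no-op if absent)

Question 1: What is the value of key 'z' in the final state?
Track key 'z' through all 7 events:
  event 1 (t=7: INC y by 5): z unchanged
  event 2 (t=8: DEC z by 5): z (absent) -> -5
  event 3 (t=13: SET x = 18): z unchanged
  event 4 (t=22: DEL x): z unchanged
  event 5 (t=28: INC z by 2): z -5 -> -3
  event 6 (t=29: INC z by 12): z -3 -> 9
  event 7 (t=37: INC z by 13): z 9 -> 22
Final: z = 22

Answer: 22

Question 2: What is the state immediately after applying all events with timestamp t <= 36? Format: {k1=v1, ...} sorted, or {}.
Apply events with t <= 36 (6 events):
  after event 1 (t=7: INC y by 5): {y=5}
  after event 2 (t=8: DEC z by 5): {y=5, z=-5}
  after event 3 (t=13: SET x = 18): {x=18, y=5, z=-5}
  after event 4 (t=22: DEL x): {y=5, z=-5}
  after event 5 (t=28: INC z by 2): {y=5, z=-3}
  after event 6 (t=29: INC z by 12): {y=5, z=9}

Answer: {y=5, z=9}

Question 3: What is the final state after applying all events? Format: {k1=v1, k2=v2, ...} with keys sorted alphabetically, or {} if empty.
Answer: {y=5, z=22}

Derivation:
  after event 1 (t=7: INC y by 5): {y=5}
  after event 2 (t=8: DEC z by 5): {y=5, z=-5}
  after event 3 (t=13: SET x = 18): {x=18, y=5, z=-5}
  after event 4 (t=22: DEL x): {y=5, z=-5}
  after event 5 (t=28: INC z by 2): {y=5, z=-3}
  after event 6 (t=29: INC z by 12): {y=5, z=9}
  after event 7 (t=37: INC z by 13): {y=5, z=22}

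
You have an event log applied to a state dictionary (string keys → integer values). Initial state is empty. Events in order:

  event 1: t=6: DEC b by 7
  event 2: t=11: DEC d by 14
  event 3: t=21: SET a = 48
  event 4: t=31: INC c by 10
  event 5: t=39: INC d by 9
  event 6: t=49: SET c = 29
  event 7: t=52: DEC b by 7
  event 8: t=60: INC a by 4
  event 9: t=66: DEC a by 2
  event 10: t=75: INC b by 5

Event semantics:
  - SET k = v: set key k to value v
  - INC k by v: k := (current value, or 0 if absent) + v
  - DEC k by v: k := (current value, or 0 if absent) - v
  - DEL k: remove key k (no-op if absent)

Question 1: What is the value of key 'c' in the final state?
Answer: 29

Derivation:
Track key 'c' through all 10 events:
  event 1 (t=6: DEC b by 7): c unchanged
  event 2 (t=11: DEC d by 14): c unchanged
  event 3 (t=21: SET a = 48): c unchanged
  event 4 (t=31: INC c by 10): c (absent) -> 10
  event 5 (t=39: INC d by 9): c unchanged
  event 6 (t=49: SET c = 29): c 10 -> 29
  event 7 (t=52: DEC b by 7): c unchanged
  event 8 (t=60: INC a by 4): c unchanged
  event 9 (t=66: DEC a by 2): c unchanged
  event 10 (t=75: INC b by 5): c unchanged
Final: c = 29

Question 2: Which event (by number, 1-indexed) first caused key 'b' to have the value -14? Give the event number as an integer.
Looking for first event where b becomes -14:
  event 1: b = -7
  event 2: b = -7
  event 3: b = -7
  event 4: b = -7
  event 5: b = -7
  event 6: b = -7
  event 7: b -7 -> -14  <-- first match

Answer: 7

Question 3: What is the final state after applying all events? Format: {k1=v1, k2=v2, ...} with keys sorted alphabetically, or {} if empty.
  after event 1 (t=6: DEC b by 7): {b=-7}
  after event 2 (t=11: DEC d by 14): {b=-7, d=-14}
  after event 3 (t=21: SET a = 48): {a=48, b=-7, d=-14}
  after event 4 (t=31: INC c by 10): {a=48, b=-7, c=10, d=-14}
  after event 5 (t=39: INC d by 9): {a=48, b=-7, c=10, d=-5}
  after event 6 (t=49: SET c = 29): {a=48, b=-7, c=29, d=-5}
  after event 7 (t=52: DEC b by 7): {a=48, b=-14, c=29, d=-5}
  after event 8 (t=60: INC a by 4): {a=52, b=-14, c=29, d=-5}
  after event 9 (t=66: DEC a by 2): {a=50, b=-14, c=29, d=-5}
  after event 10 (t=75: INC b by 5): {a=50, b=-9, c=29, d=-5}

Answer: {a=50, b=-9, c=29, d=-5}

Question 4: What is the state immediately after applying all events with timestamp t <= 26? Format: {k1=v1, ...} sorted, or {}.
Apply events with t <= 26 (3 events):
  after event 1 (t=6: DEC b by 7): {b=-7}
  after event 2 (t=11: DEC d by 14): {b=-7, d=-14}
  after event 3 (t=21: SET a = 48): {a=48, b=-7, d=-14}

Answer: {a=48, b=-7, d=-14}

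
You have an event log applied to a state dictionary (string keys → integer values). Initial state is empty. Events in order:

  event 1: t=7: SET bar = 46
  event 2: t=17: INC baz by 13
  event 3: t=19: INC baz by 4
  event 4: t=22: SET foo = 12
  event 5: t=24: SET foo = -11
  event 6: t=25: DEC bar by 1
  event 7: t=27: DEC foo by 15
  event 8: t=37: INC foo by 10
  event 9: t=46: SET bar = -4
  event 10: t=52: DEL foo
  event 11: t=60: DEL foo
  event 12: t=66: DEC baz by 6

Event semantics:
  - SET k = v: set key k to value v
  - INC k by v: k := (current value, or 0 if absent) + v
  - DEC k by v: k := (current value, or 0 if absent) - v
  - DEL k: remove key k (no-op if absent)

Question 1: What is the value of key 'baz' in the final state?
Track key 'baz' through all 12 events:
  event 1 (t=7: SET bar = 46): baz unchanged
  event 2 (t=17: INC baz by 13): baz (absent) -> 13
  event 3 (t=19: INC baz by 4): baz 13 -> 17
  event 4 (t=22: SET foo = 12): baz unchanged
  event 5 (t=24: SET foo = -11): baz unchanged
  event 6 (t=25: DEC bar by 1): baz unchanged
  event 7 (t=27: DEC foo by 15): baz unchanged
  event 8 (t=37: INC foo by 10): baz unchanged
  event 9 (t=46: SET bar = -4): baz unchanged
  event 10 (t=52: DEL foo): baz unchanged
  event 11 (t=60: DEL foo): baz unchanged
  event 12 (t=66: DEC baz by 6): baz 17 -> 11
Final: baz = 11

Answer: 11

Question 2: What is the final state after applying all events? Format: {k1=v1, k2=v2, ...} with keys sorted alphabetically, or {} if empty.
Answer: {bar=-4, baz=11}

Derivation:
  after event 1 (t=7: SET bar = 46): {bar=46}
  after event 2 (t=17: INC baz by 13): {bar=46, baz=13}
  after event 3 (t=19: INC baz by 4): {bar=46, baz=17}
  after event 4 (t=22: SET foo = 12): {bar=46, baz=17, foo=12}
  after event 5 (t=24: SET foo = -11): {bar=46, baz=17, foo=-11}
  after event 6 (t=25: DEC bar by 1): {bar=45, baz=17, foo=-11}
  after event 7 (t=27: DEC foo by 15): {bar=45, baz=17, foo=-26}
  after event 8 (t=37: INC foo by 10): {bar=45, baz=17, foo=-16}
  after event 9 (t=46: SET bar = -4): {bar=-4, baz=17, foo=-16}
  after event 10 (t=52: DEL foo): {bar=-4, baz=17}
  after event 11 (t=60: DEL foo): {bar=-4, baz=17}
  after event 12 (t=66: DEC baz by 6): {bar=-4, baz=11}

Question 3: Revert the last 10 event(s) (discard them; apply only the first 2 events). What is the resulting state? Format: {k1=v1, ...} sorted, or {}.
Keep first 2 events (discard last 10):
  after event 1 (t=7: SET bar = 46): {bar=46}
  after event 2 (t=17: INC baz by 13): {bar=46, baz=13}

Answer: {bar=46, baz=13}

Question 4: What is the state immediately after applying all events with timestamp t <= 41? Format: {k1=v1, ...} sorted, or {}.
Apply events with t <= 41 (8 events):
  after event 1 (t=7: SET bar = 46): {bar=46}
  after event 2 (t=17: INC baz by 13): {bar=46, baz=13}
  after event 3 (t=19: INC baz by 4): {bar=46, baz=17}
  after event 4 (t=22: SET foo = 12): {bar=46, baz=17, foo=12}
  after event 5 (t=24: SET foo = -11): {bar=46, baz=17, foo=-11}
  after event 6 (t=25: DEC bar by 1): {bar=45, baz=17, foo=-11}
  after event 7 (t=27: DEC foo by 15): {bar=45, baz=17, foo=-26}
  after event 8 (t=37: INC foo by 10): {bar=45, baz=17, foo=-16}

Answer: {bar=45, baz=17, foo=-16}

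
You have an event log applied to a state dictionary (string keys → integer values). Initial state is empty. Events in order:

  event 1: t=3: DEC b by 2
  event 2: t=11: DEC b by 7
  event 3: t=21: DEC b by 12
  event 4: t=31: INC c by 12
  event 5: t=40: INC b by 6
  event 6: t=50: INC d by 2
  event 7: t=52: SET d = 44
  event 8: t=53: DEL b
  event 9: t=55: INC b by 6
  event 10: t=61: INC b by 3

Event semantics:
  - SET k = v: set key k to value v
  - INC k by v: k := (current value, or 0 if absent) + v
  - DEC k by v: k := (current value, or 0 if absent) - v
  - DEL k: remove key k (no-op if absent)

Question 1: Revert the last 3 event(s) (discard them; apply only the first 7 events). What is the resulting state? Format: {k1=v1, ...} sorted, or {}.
Keep first 7 events (discard last 3):
  after event 1 (t=3: DEC b by 2): {b=-2}
  after event 2 (t=11: DEC b by 7): {b=-9}
  after event 3 (t=21: DEC b by 12): {b=-21}
  after event 4 (t=31: INC c by 12): {b=-21, c=12}
  after event 5 (t=40: INC b by 6): {b=-15, c=12}
  after event 6 (t=50: INC d by 2): {b=-15, c=12, d=2}
  after event 7 (t=52: SET d = 44): {b=-15, c=12, d=44}

Answer: {b=-15, c=12, d=44}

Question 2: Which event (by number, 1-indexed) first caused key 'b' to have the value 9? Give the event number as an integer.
Answer: 10

Derivation:
Looking for first event where b becomes 9:
  event 1: b = -2
  event 2: b = -9
  event 3: b = -21
  event 4: b = -21
  event 5: b = -15
  event 6: b = -15
  event 7: b = -15
  event 8: b = (absent)
  event 9: b = 6
  event 10: b 6 -> 9  <-- first match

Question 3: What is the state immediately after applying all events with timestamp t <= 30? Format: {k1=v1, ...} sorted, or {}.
Answer: {b=-21}

Derivation:
Apply events with t <= 30 (3 events):
  after event 1 (t=3: DEC b by 2): {b=-2}
  after event 2 (t=11: DEC b by 7): {b=-9}
  after event 3 (t=21: DEC b by 12): {b=-21}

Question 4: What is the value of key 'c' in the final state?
Track key 'c' through all 10 events:
  event 1 (t=3: DEC b by 2): c unchanged
  event 2 (t=11: DEC b by 7): c unchanged
  event 3 (t=21: DEC b by 12): c unchanged
  event 4 (t=31: INC c by 12): c (absent) -> 12
  event 5 (t=40: INC b by 6): c unchanged
  event 6 (t=50: INC d by 2): c unchanged
  event 7 (t=52: SET d = 44): c unchanged
  event 8 (t=53: DEL b): c unchanged
  event 9 (t=55: INC b by 6): c unchanged
  event 10 (t=61: INC b by 3): c unchanged
Final: c = 12

Answer: 12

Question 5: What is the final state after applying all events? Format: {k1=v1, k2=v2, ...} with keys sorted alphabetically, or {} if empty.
Answer: {b=9, c=12, d=44}

Derivation:
  after event 1 (t=3: DEC b by 2): {b=-2}
  after event 2 (t=11: DEC b by 7): {b=-9}
  after event 3 (t=21: DEC b by 12): {b=-21}
  after event 4 (t=31: INC c by 12): {b=-21, c=12}
  after event 5 (t=40: INC b by 6): {b=-15, c=12}
  after event 6 (t=50: INC d by 2): {b=-15, c=12, d=2}
  after event 7 (t=52: SET d = 44): {b=-15, c=12, d=44}
  after event 8 (t=53: DEL b): {c=12, d=44}
  after event 9 (t=55: INC b by 6): {b=6, c=12, d=44}
  after event 10 (t=61: INC b by 3): {b=9, c=12, d=44}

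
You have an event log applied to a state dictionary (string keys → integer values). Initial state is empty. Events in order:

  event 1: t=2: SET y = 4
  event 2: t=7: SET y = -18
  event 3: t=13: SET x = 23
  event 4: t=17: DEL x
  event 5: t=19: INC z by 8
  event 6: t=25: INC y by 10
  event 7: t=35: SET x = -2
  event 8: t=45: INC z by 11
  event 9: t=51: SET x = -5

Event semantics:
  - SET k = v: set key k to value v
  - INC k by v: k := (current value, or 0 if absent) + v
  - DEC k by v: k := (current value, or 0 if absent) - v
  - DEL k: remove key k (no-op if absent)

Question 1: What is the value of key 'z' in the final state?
Track key 'z' through all 9 events:
  event 1 (t=2: SET y = 4): z unchanged
  event 2 (t=7: SET y = -18): z unchanged
  event 3 (t=13: SET x = 23): z unchanged
  event 4 (t=17: DEL x): z unchanged
  event 5 (t=19: INC z by 8): z (absent) -> 8
  event 6 (t=25: INC y by 10): z unchanged
  event 7 (t=35: SET x = -2): z unchanged
  event 8 (t=45: INC z by 11): z 8 -> 19
  event 9 (t=51: SET x = -5): z unchanged
Final: z = 19

Answer: 19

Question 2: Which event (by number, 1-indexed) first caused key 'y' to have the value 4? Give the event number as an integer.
Looking for first event where y becomes 4:
  event 1: y (absent) -> 4  <-- first match

Answer: 1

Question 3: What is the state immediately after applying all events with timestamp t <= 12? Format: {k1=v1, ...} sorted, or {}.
Answer: {y=-18}

Derivation:
Apply events with t <= 12 (2 events):
  after event 1 (t=2: SET y = 4): {y=4}
  after event 2 (t=7: SET y = -18): {y=-18}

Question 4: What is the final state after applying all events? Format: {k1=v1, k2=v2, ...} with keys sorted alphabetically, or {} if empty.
Answer: {x=-5, y=-8, z=19}

Derivation:
  after event 1 (t=2: SET y = 4): {y=4}
  after event 2 (t=7: SET y = -18): {y=-18}
  after event 3 (t=13: SET x = 23): {x=23, y=-18}
  after event 4 (t=17: DEL x): {y=-18}
  after event 5 (t=19: INC z by 8): {y=-18, z=8}
  after event 6 (t=25: INC y by 10): {y=-8, z=8}
  after event 7 (t=35: SET x = -2): {x=-2, y=-8, z=8}
  after event 8 (t=45: INC z by 11): {x=-2, y=-8, z=19}
  after event 9 (t=51: SET x = -5): {x=-5, y=-8, z=19}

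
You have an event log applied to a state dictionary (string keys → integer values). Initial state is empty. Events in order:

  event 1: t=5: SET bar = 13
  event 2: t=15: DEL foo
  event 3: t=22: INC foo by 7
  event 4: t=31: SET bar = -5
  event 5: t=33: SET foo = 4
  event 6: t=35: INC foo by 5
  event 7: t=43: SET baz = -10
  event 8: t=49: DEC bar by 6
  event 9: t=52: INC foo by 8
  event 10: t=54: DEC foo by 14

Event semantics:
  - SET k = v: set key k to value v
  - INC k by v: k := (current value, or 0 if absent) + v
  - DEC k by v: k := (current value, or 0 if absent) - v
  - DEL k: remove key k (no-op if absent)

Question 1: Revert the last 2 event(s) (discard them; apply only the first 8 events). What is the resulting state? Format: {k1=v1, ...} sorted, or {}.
Answer: {bar=-11, baz=-10, foo=9}

Derivation:
Keep first 8 events (discard last 2):
  after event 1 (t=5: SET bar = 13): {bar=13}
  after event 2 (t=15: DEL foo): {bar=13}
  after event 3 (t=22: INC foo by 7): {bar=13, foo=7}
  after event 4 (t=31: SET bar = -5): {bar=-5, foo=7}
  after event 5 (t=33: SET foo = 4): {bar=-5, foo=4}
  after event 6 (t=35: INC foo by 5): {bar=-5, foo=9}
  after event 7 (t=43: SET baz = -10): {bar=-5, baz=-10, foo=9}
  after event 8 (t=49: DEC bar by 6): {bar=-11, baz=-10, foo=9}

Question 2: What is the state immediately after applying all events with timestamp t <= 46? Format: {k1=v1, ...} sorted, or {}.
Answer: {bar=-5, baz=-10, foo=9}

Derivation:
Apply events with t <= 46 (7 events):
  after event 1 (t=5: SET bar = 13): {bar=13}
  after event 2 (t=15: DEL foo): {bar=13}
  after event 3 (t=22: INC foo by 7): {bar=13, foo=7}
  after event 4 (t=31: SET bar = -5): {bar=-5, foo=7}
  after event 5 (t=33: SET foo = 4): {bar=-5, foo=4}
  after event 6 (t=35: INC foo by 5): {bar=-5, foo=9}
  after event 7 (t=43: SET baz = -10): {bar=-5, baz=-10, foo=9}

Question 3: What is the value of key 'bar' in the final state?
Track key 'bar' through all 10 events:
  event 1 (t=5: SET bar = 13): bar (absent) -> 13
  event 2 (t=15: DEL foo): bar unchanged
  event 3 (t=22: INC foo by 7): bar unchanged
  event 4 (t=31: SET bar = -5): bar 13 -> -5
  event 5 (t=33: SET foo = 4): bar unchanged
  event 6 (t=35: INC foo by 5): bar unchanged
  event 7 (t=43: SET baz = -10): bar unchanged
  event 8 (t=49: DEC bar by 6): bar -5 -> -11
  event 9 (t=52: INC foo by 8): bar unchanged
  event 10 (t=54: DEC foo by 14): bar unchanged
Final: bar = -11

Answer: -11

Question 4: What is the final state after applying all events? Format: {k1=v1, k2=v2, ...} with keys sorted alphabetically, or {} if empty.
Answer: {bar=-11, baz=-10, foo=3}

Derivation:
  after event 1 (t=5: SET bar = 13): {bar=13}
  after event 2 (t=15: DEL foo): {bar=13}
  after event 3 (t=22: INC foo by 7): {bar=13, foo=7}
  after event 4 (t=31: SET bar = -5): {bar=-5, foo=7}
  after event 5 (t=33: SET foo = 4): {bar=-5, foo=4}
  after event 6 (t=35: INC foo by 5): {bar=-5, foo=9}
  after event 7 (t=43: SET baz = -10): {bar=-5, baz=-10, foo=9}
  after event 8 (t=49: DEC bar by 6): {bar=-11, baz=-10, foo=9}
  after event 9 (t=52: INC foo by 8): {bar=-11, baz=-10, foo=17}
  after event 10 (t=54: DEC foo by 14): {bar=-11, baz=-10, foo=3}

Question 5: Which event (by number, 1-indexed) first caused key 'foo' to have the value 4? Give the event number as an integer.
Looking for first event where foo becomes 4:
  event 3: foo = 7
  event 4: foo = 7
  event 5: foo 7 -> 4  <-- first match

Answer: 5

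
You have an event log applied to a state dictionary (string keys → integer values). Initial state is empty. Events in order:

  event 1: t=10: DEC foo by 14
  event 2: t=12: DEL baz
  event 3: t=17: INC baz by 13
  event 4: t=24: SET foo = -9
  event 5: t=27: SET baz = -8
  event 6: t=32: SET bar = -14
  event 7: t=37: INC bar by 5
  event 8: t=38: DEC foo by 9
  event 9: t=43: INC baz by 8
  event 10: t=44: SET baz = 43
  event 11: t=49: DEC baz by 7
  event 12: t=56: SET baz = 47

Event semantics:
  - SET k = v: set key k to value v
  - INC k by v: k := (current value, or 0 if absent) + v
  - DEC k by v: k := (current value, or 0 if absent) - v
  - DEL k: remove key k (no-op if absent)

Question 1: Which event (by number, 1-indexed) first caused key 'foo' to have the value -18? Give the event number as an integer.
Answer: 8

Derivation:
Looking for first event where foo becomes -18:
  event 1: foo = -14
  event 2: foo = -14
  event 3: foo = -14
  event 4: foo = -9
  event 5: foo = -9
  event 6: foo = -9
  event 7: foo = -9
  event 8: foo -9 -> -18  <-- first match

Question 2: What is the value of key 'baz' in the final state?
Track key 'baz' through all 12 events:
  event 1 (t=10: DEC foo by 14): baz unchanged
  event 2 (t=12: DEL baz): baz (absent) -> (absent)
  event 3 (t=17: INC baz by 13): baz (absent) -> 13
  event 4 (t=24: SET foo = -9): baz unchanged
  event 5 (t=27: SET baz = -8): baz 13 -> -8
  event 6 (t=32: SET bar = -14): baz unchanged
  event 7 (t=37: INC bar by 5): baz unchanged
  event 8 (t=38: DEC foo by 9): baz unchanged
  event 9 (t=43: INC baz by 8): baz -8 -> 0
  event 10 (t=44: SET baz = 43): baz 0 -> 43
  event 11 (t=49: DEC baz by 7): baz 43 -> 36
  event 12 (t=56: SET baz = 47): baz 36 -> 47
Final: baz = 47

Answer: 47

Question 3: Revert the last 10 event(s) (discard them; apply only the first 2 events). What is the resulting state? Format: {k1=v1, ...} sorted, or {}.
Answer: {foo=-14}

Derivation:
Keep first 2 events (discard last 10):
  after event 1 (t=10: DEC foo by 14): {foo=-14}
  after event 2 (t=12: DEL baz): {foo=-14}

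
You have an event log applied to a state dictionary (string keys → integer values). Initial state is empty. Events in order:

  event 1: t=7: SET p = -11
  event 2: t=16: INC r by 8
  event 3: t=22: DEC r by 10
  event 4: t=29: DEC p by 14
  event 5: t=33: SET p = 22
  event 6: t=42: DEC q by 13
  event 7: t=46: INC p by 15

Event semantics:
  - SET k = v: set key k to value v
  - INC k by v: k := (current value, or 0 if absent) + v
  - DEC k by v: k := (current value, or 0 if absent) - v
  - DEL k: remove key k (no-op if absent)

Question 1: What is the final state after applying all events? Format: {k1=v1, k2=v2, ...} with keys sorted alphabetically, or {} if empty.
  after event 1 (t=7: SET p = -11): {p=-11}
  after event 2 (t=16: INC r by 8): {p=-11, r=8}
  after event 3 (t=22: DEC r by 10): {p=-11, r=-2}
  after event 4 (t=29: DEC p by 14): {p=-25, r=-2}
  after event 5 (t=33: SET p = 22): {p=22, r=-2}
  after event 6 (t=42: DEC q by 13): {p=22, q=-13, r=-2}
  after event 7 (t=46: INC p by 15): {p=37, q=-13, r=-2}

Answer: {p=37, q=-13, r=-2}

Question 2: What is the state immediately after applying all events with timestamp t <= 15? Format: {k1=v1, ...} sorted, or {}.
Answer: {p=-11}

Derivation:
Apply events with t <= 15 (1 events):
  after event 1 (t=7: SET p = -11): {p=-11}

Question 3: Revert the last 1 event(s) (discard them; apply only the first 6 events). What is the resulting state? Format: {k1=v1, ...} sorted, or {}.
Answer: {p=22, q=-13, r=-2}

Derivation:
Keep first 6 events (discard last 1):
  after event 1 (t=7: SET p = -11): {p=-11}
  after event 2 (t=16: INC r by 8): {p=-11, r=8}
  after event 3 (t=22: DEC r by 10): {p=-11, r=-2}
  after event 4 (t=29: DEC p by 14): {p=-25, r=-2}
  after event 5 (t=33: SET p = 22): {p=22, r=-2}
  after event 6 (t=42: DEC q by 13): {p=22, q=-13, r=-2}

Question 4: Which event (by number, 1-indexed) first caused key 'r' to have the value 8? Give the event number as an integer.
Answer: 2

Derivation:
Looking for first event where r becomes 8:
  event 2: r (absent) -> 8  <-- first match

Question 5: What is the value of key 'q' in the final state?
Track key 'q' through all 7 events:
  event 1 (t=7: SET p = -11): q unchanged
  event 2 (t=16: INC r by 8): q unchanged
  event 3 (t=22: DEC r by 10): q unchanged
  event 4 (t=29: DEC p by 14): q unchanged
  event 5 (t=33: SET p = 22): q unchanged
  event 6 (t=42: DEC q by 13): q (absent) -> -13
  event 7 (t=46: INC p by 15): q unchanged
Final: q = -13

Answer: -13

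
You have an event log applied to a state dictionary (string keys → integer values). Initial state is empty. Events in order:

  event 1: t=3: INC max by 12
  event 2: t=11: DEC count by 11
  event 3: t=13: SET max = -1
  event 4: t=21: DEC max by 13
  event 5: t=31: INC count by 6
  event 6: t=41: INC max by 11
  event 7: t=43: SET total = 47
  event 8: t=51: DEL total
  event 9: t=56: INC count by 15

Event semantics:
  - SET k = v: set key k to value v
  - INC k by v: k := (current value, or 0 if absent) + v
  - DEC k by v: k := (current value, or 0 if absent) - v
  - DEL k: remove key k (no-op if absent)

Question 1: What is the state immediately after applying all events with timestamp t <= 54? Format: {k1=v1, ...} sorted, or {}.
Apply events with t <= 54 (8 events):
  after event 1 (t=3: INC max by 12): {max=12}
  after event 2 (t=11: DEC count by 11): {count=-11, max=12}
  after event 3 (t=13: SET max = -1): {count=-11, max=-1}
  after event 4 (t=21: DEC max by 13): {count=-11, max=-14}
  after event 5 (t=31: INC count by 6): {count=-5, max=-14}
  after event 6 (t=41: INC max by 11): {count=-5, max=-3}
  after event 7 (t=43: SET total = 47): {count=-5, max=-3, total=47}
  after event 8 (t=51: DEL total): {count=-5, max=-3}

Answer: {count=-5, max=-3}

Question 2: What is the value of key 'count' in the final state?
Answer: 10

Derivation:
Track key 'count' through all 9 events:
  event 1 (t=3: INC max by 12): count unchanged
  event 2 (t=11: DEC count by 11): count (absent) -> -11
  event 3 (t=13: SET max = -1): count unchanged
  event 4 (t=21: DEC max by 13): count unchanged
  event 5 (t=31: INC count by 6): count -11 -> -5
  event 6 (t=41: INC max by 11): count unchanged
  event 7 (t=43: SET total = 47): count unchanged
  event 8 (t=51: DEL total): count unchanged
  event 9 (t=56: INC count by 15): count -5 -> 10
Final: count = 10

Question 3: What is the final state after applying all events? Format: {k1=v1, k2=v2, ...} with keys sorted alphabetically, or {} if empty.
  after event 1 (t=3: INC max by 12): {max=12}
  after event 2 (t=11: DEC count by 11): {count=-11, max=12}
  after event 3 (t=13: SET max = -1): {count=-11, max=-1}
  after event 4 (t=21: DEC max by 13): {count=-11, max=-14}
  after event 5 (t=31: INC count by 6): {count=-5, max=-14}
  after event 6 (t=41: INC max by 11): {count=-5, max=-3}
  after event 7 (t=43: SET total = 47): {count=-5, max=-3, total=47}
  after event 8 (t=51: DEL total): {count=-5, max=-3}
  after event 9 (t=56: INC count by 15): {count=10, max=-3}

Answer: {count=10, max=-3}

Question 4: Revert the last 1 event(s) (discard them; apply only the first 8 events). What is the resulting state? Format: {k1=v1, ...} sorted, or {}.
Keep first 8 events (discard last 1):
  after event 1 (t=3: INC max by 12): {max=12}
  after event 2 (t=11: DEC count by 11): {count=-11, max=12}
  after event 3 (t=13: SET max = -1): {count=-11, max=-1}
  after event 4 (t=21: DEC max by 13): {count=-11, max=-14}
  after event 5 (t=31: INC count by 6): {count=-5, max=-14}
  after event 6 (t=41: INC max by 11): {count=-5, max=-3}
  after event 7 (t=43: SET total = 47): {count=-5, max=-3, total=47}
  after event 8 (t=51: DEL total): {count=-5, max=-3}

Answer: {count=-5, max=-3}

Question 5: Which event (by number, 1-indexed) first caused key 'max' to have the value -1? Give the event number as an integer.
Looking for first event where max becomes -1:
  event 1: max = 12
  event 2: max = 12
  event 3: max 12 -> -1  <-- first match

Answer: 3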